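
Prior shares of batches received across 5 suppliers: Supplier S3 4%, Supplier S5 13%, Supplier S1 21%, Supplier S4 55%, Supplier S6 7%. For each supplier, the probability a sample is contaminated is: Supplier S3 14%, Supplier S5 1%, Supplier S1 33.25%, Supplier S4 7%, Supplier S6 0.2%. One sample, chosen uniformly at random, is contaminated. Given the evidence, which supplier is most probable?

Prior × likelihood for each hypothesis:
  Supplier S3: 0.04 × 0.14 = 0.0056
  Supplier S5: 0.13 × 0.01 = 0.0013
  Supplier S1: 0.21 × 0.3325 = 0.069825
  Supplier S4: 0.55 × 0.07 = 0.0385
  Supplier S6: 0.07 × 0.002 = 0.00014
Total = 0.115365.
Largest term belongs to Supplier S1, so Supplier S1 is most probable.

Supplier S1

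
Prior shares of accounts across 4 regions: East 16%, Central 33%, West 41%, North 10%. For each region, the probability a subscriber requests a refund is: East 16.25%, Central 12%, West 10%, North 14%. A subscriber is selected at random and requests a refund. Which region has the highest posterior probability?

By Bayes' rule, posterior ∝ prior × likelihood:
  East: 0.16 × 0.1625 = 0.026
  Central: 0.33 × 0.12 = 0.0396
  West: 0.41 × 0.1 = 0.041
  North: 0.1 × 0.14 = 0.014
Normalizing constant = 0.1206.
Largest term belongs to West, so West is most probable.

West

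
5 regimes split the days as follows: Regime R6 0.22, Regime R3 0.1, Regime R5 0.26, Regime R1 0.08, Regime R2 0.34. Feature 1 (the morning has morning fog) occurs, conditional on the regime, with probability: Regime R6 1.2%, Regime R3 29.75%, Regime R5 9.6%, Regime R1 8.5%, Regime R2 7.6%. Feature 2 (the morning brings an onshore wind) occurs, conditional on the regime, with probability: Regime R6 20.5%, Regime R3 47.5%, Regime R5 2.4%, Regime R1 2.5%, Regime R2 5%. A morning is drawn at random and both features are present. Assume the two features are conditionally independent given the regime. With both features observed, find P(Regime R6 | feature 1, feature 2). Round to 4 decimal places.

0.0323

Unnormalized posteriors (prior × likelihood):
  Regime R6: 0.22 × 0.012 × 0.205 = 0.0005412
  Regime R3: 0.1 × 0.2975 × 0.475 = 0.01413125
  Regime R5: 0.26 × 0.096 × 0.024 = 0.00059904
  Regime R1: 0.08 × 0.085 × 0.025 = 0.00017
  Regime R2: 0.34 × 0.076 × 0.05 = 0.001292
Normalizing constant = 0.01673349.
P(Regime R6 | evidence) = 0.0005412 / 0.01673349 ≈ 0.0323.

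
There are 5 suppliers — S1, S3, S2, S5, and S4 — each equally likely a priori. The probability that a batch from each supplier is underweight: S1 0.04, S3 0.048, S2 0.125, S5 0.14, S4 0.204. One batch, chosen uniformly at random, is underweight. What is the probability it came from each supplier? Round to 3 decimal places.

With a uniform prior (1/5 each), posterior ∝ likelihood:
  S1: 0.04
  S3: 0.048
  S2: 0.125
  S5: 0.14
  S4: 0.204
Sum = 0.557.
P(S1 | underweight) = 0.04/0.557 ≈ 0.072
P(S3 | underweight) = 0.048/0.557 ≈ 0.086
P(S2 | underweight) = 0.125/0.557 ≈ 0.224
P(S5 | underweight) = 0.14/0.557 ≈ 0.251
P(S4 | underweight) = 0.204/0.557 ≈ 0.366

S1 0.072, S3 0.086, S2 0.224, S5 0.251, S4 0.366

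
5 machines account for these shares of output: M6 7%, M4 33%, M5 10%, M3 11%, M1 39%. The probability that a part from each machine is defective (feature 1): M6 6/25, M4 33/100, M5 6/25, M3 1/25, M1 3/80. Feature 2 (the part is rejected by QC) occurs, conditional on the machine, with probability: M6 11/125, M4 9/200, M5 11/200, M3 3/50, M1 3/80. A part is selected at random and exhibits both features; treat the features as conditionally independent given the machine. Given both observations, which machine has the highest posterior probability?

Prior × likelihood for each hypothesis:
  M6: 0.07 × 0.24 × 0.088 = 0.0014784
  M4: 0.33 × 0.33 × 0.045 = 0.0049005
  M5: 0.1 × 0.24 × 0.055 = 0.00132
  M3: 0.11 × 0.04 × 0.06 = 0.000264
  M1: 0.39 × 0.0375 × 0.0375 = 0.0005484375
Total = 0.0085113375.
Largest term belongs to M4, so M4 is most probable.

M4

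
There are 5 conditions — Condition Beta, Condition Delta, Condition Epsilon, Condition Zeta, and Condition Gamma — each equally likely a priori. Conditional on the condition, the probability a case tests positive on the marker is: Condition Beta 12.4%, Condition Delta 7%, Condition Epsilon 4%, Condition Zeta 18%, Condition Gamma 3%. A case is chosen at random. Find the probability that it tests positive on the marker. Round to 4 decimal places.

With a uniform prior (1/5 each), posterior ∝ likelihood:
  Condition Beta: 0.124
  Condition Delta: 0.07
  Condition Epsilon: 0.04
  Condition Zeta: 0.18
  Condition Gamma: 0.03
P(marker-positive) = (1/5) × (0.124 + 0.07 + 0.04 + 0.18 + 0.03) = 0.444/5 ≈ 0.0888.

0.0888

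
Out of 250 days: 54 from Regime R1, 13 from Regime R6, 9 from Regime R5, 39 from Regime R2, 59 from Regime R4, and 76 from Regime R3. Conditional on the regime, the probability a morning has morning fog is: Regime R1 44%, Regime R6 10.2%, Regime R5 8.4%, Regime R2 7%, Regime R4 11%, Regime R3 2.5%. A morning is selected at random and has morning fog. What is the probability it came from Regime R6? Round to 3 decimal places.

0.036

By Bayes' rule, posterior ∝ prior × likelihood:
  Regime R1: 0.216 × 0.44 = 0.09504
  Regime R6: 0.052 × 0.102 = 0.005304
  Regime R5: 0.036 × 0.084 = 0.003024
  Regime R2: 0.156 × 0.07 = 0.01092
  Regime R4: 0.236 × 0.11 = 0.02596
  Regime R3: 0.304 × 0.025 = 0.0076
Sum = 0.147848.
P(Regime R6 | evidence) = 0.005304 / 0.147848 ≈ 0.036.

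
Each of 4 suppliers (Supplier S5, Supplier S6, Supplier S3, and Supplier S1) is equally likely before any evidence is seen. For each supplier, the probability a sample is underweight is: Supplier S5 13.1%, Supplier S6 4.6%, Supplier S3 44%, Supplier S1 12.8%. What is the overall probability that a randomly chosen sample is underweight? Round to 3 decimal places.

With a uniform prior (1/4 each), posterior ∝ likelihood:
  Supplier S5: 0.131
  Supplier S6: 0.046
  Supplier S3: 0.44
  Supplier S1: 0.128
P(underweight) = (1/4) × (0.131 + 0.046 + 0.44 + 0.128) = 0.745/4 ≈ 0.186.

0.186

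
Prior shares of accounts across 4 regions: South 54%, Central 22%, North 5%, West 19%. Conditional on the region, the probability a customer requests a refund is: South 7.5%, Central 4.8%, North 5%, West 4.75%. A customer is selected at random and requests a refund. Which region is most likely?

South

By Bayes' rule, posterior ∝ prior × likelihood:
  South: 0.54 × 0.075 = 0.0405
  Central: 0.22 × 0.048 = 0.01056
  North: 0.05 × 0.05 = 0.0025
  West: 0.19 × 0.0475 = 0.009025
Normalizing constant = 0.062585.
Largest term belongs to South, so South is most probable.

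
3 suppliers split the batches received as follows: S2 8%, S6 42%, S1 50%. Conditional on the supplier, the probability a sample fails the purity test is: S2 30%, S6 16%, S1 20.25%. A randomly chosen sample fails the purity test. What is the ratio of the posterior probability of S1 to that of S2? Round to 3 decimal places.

Unnormalized posteriors (prior × likelihood):
  S2: 0.08 × 0.3 = 0.024
  S6: 0.42 × 0.16 = 0.0672
  S1: 0.5 × 0.2025 = 0.10125
Total = 0.19245.
The ratio is 0.10125 / 0.024 (the normalizer cancels) = 4.219.

4.219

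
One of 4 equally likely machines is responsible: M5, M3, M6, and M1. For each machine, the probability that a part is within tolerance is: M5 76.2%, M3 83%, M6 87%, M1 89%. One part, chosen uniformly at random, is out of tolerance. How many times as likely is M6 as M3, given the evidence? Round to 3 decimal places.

Taking complements, P(oversize | each) = M5 0.238, M3 0.17, M6 0.13, M1 0.11.
Since the prior is uniform, the posterior is proportional to the likelihood:
  M5: 0.238
  M3: 0.17
  M6: 0.13
  M1: 0.11
Sum = 0.648.
The ratio is 0.13 / 0.17 (the normalizer cancels) = 0.765.

0.765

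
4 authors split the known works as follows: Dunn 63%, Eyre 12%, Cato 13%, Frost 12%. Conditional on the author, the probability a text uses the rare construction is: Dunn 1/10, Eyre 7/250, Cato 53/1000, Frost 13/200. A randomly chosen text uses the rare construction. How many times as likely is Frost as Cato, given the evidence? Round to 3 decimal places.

Compute prior × likelihood for every hypothesis:
  Dunn: 0.63 × 0.1 = 0.063
  Eyre: 0.12 × 0.028 = 0.00336
  Cato: 0.13 × 0.053 = 0.00689
  Frost: 0.12 × 0.065 = 0.0078
Sum = 0.08105.
The ratio is 0.0078 / 0.00689 (the normalizer cancels) = 1.132.

1.132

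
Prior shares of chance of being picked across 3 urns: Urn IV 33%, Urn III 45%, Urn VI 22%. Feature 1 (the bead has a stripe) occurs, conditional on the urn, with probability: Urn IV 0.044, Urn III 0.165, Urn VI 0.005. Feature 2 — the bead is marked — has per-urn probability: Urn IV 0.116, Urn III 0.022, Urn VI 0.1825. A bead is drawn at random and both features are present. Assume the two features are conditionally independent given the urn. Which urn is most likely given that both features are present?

Urn IV

Unnormalized posteriors (prior × likelihood):
  Urn IV: 0.33 × 0.044 × 0.116 = 0.00168432
  Urn III: 0.45 × 0.165 × 0.022 = 0.0016335
  Urn VI: 0.22 × 0.005 × 0.1825 = 0.00020075
Sum = 0.00351857.
Largest term belongs to Urn IV, so Urn IV is most probable.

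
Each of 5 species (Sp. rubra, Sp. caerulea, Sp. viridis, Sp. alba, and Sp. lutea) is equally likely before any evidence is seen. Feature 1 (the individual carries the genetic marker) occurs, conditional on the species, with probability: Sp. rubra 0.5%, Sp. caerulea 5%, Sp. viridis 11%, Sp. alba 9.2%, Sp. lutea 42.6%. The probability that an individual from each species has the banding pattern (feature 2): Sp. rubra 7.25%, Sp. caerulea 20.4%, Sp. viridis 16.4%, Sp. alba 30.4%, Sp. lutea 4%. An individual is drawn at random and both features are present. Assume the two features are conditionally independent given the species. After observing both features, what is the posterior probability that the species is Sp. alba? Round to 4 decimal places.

0.3799

With a uniform prior (1/5 each), posterior ∝ likelihood:
  Sp. rubra: 0.005 × 0.0725 = 0.0003625
  Sp. caerulea: 0.05 × 0.204 = 0.0102
  Sp. viridis: 0.11 × 0.164 = 0.01804
  Sp. alba: 0.092 × 0.304 = 0.027968
  Sp. lutea: 0.426 × 0.04 = 0.01704
Total = 0.0736105.
P(Sp. alba | evidence) = 0.027968 / 0.0736105 ≈ 0.3799.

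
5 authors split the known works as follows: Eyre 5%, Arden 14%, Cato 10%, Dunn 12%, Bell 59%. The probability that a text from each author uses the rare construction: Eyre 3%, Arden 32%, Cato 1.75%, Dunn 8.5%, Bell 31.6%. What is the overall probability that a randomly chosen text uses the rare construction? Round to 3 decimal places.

Unnormalized posteriors (prior × likelihood):
  Eyre: 0.05 × 0.03 = 0.0015
  Arden: 0.14 × 0.32 = 0.0448
  Cato: 0.1 × 0.0175 = 0.00175
  Dunn: 0.12 × 0.085 = 0.0102
  Bell: 0.59 × 0.316 = 0.18644
P(rare-form) = 0.0015 + 0.0448 + 0.00175 + 0.0102 + 0.18644 = 0.24469 → 0.245.

0.245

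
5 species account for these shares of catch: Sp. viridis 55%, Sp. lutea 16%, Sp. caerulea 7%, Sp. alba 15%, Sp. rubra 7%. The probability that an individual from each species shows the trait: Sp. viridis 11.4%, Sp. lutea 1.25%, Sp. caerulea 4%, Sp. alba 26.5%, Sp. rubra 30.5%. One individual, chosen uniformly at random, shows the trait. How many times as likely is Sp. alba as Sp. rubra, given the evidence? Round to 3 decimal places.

1.862

By Bayes' rule, posterior ∝ prior × likelihood:
  Sp. viridis: 0.55 × 0.114 = 0.0627
  Sp. lutea: 0.16 × 0.0125 = 0.002
  Sp. caerulea: 0.07 × 0.04 = 0.0028
  Sp. alba: 0.15 × 0.265 = 0.03975
  Sp. rubra: 0.07 × 0.305 = 0.02135
Normalizing constant = 0.1286.
The ratio is 0.03975 / 0.02135 (the normalizer cancels) = 1.862.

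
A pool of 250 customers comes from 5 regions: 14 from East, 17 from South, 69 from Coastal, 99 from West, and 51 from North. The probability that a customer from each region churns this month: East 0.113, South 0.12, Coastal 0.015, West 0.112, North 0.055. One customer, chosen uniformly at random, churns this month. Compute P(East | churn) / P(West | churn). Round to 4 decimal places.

By Bayes' rule, posterior ∝ prior × likelihood:
  East: 0.056 × 0.113 = 0.006328
  South: 0.068 × 0.12 = 0.00816
  Coastal: 0.276 × 0.015 = 0.00414
  West: 0.396 × 0.112 = 0.044352
  North: 0.204 × 0.055 = 0.01122
Normalizing constant = 0.0742.
The ratio is 0.006328 / 0.044352 (the normalizer cancels) = 0.1427.

0.1427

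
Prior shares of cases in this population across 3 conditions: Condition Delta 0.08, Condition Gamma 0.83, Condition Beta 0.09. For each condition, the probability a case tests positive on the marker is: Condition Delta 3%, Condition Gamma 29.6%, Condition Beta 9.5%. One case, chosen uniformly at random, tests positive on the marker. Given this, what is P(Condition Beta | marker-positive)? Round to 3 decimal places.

0.033

By Bayes' rule, posterior ∝ prior × likelihood:
  Condition Delta: 0.08 × 0.03 = 0.0024
  Condition Gamma: 0.83 × 0.296 = 0.24568
  Condition Beta: 0.09 × 0.095 = 0.00855
Total = 0.25663.
P(Condition Beta | evidence) = 0.00855 / 0.25663 ≈ 0.033.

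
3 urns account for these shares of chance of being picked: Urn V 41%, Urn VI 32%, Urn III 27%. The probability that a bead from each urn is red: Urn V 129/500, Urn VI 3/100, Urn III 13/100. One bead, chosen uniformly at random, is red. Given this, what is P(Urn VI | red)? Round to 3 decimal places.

0.064

Compute prior × likelihood for every hypothesis:
  Urn V: 0.41 × 0.258 = 0.10578
  Urn VI: 0.32 × 0.03 = 0.0096
  Urn III: 0.27 × 0.13 = 0.0351
Sum = 0.15048.
P(Urn VI | evidence) = 0.0096 / 0.15048 ≈ 0.064.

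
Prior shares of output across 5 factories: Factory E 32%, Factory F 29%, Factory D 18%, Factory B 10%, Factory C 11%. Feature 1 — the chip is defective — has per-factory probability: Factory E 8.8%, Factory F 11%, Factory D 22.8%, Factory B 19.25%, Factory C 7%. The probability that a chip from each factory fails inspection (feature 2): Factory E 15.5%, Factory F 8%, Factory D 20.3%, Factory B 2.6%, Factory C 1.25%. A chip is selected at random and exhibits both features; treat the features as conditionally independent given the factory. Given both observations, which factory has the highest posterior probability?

By Bayes' rule, posterior ∝ prior × likelihood:
  Factory E: 0.32 × 0.088 × 0.155 = 0.0043648
  Factory F: 0.29 × 0.11 × 0.08 = 0.002552
  Factory D: 0.18 × 0.228 × 0.203 = 0.00833112
  Factory B: 0.1 × 0.1925 × 0.026 = 0.0005005
  Factory C: 0.11 × 0.07 × 0.0125 = 0.00009625
Normalizing constant = 0.01584467.
Largest term belongs to Factory D, so Factory D is most probable.

Factory D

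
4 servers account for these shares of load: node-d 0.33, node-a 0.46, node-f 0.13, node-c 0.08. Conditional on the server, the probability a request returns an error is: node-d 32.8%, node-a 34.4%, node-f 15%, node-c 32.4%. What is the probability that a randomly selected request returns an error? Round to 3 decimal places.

Prior × likelihood for each hypothesis:
  node-d: 0.33 × 0.328 = 0.10824
  node-a: 0.46 × 0.344 = 0.15824
  node-f: 0.13 × 0.15 = 0.0195
  node-c: 0.08 × 0.324 = 0.02592
P(error) = 0.10824 + 0.15824 + 0.0195 + 0.02592 = 0.3119 → 0.312.

0.312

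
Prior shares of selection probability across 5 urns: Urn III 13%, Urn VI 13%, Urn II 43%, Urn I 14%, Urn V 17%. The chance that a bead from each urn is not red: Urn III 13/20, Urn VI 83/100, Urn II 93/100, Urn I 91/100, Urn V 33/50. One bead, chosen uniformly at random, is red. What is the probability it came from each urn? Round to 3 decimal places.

Urn III 0.271, Urn VI 0.131, Urn II 0.179, Urn I 0.075, Urn V 0.344

Taking complements, P(red | each) = Urn III 0.35, Urn VI 0.17, Urn II 0.07, Urn I 0.09, Urn V 0.34.
Unnormalized posteriors (prior × likelihood):
  Urn III: 0.13 × 0.35 = 0.0455
  Urn VI: 0.13 × 0.17 = 0.0221
  Urn II: 0.43 × 0.07 = 0.0301
  Urn I: 0.14 × 0.09 = 0.0126
  Urn V: 0.17 × 0.34 = 0.0578
Total = 0.1681.
P(Urn III | red) = 0.0455/0.1681 ≈ 0.271
P(Urn VI | red) = 0.0221/0.1681 ≈ 0.131
P(Urn II | red) = 0.0301/0.1681 ≈ 0.179
P(Urn I | red) = 0.0126/0.1681 ≈ 0.075
P(Urn V | red) = 0.0578/0.1681 ≈ 0.344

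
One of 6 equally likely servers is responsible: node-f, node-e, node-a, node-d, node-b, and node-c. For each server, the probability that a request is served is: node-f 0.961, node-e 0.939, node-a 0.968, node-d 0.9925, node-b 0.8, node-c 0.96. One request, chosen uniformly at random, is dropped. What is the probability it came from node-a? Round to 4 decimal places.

0.0843

Taking complements, P(dropped | each) = node-f 0.039, node-e 0.061, node-a 0.032, node-d 0.0075, node-b 0.2, node-c 0.04.
Since the prior is uniform, the posterior is proportional to the likelihood:
  node-f: 0.039
  node-e: 0.061
  node-a: 0.032
  node-d: 0.0075
  node-b: 0.2
  node-c: 0.04
Normalizing constant = 0.3795.
P(node-a | evidence) = 0.032 / 0.3795 ≈ 0.0843.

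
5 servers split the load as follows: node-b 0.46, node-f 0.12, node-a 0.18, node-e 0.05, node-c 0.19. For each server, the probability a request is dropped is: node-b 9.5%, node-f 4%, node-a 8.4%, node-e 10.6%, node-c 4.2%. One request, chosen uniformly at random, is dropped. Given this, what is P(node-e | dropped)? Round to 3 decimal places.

0.069

Prior × likelihood for each hypothesis:
  node-b: 0.46 × 0.095 = 0.0437
  node-f: 0.12 × 0.04 = 0.0048
  node-a: 0.18 × 0.084 = 0.01512
  node-e: 0.05 × 0.106 = 0.0053
  node-c: 0.19 × 0.042 = 0.00798
Sum = 0.0769.
P(node-e | evidence) = 0.0053 / 0.0769 ≈ 0.069.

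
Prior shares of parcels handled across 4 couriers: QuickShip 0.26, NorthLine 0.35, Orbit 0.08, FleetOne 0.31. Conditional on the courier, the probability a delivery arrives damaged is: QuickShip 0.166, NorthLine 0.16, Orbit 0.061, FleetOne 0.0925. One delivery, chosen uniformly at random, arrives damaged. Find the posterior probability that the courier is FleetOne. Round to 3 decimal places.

Unnormalized posteriors (prior × likelihood):
  QuickShip: 0.26 × 0.166 = 0.04316
  NorthLine: 0.35 × 0.16 = 0.056
  Orbit: 0.08 × 0.061 = 0.00488
  FleetOne: 0.31 × 0.0925 = 0.028675
Normalizing constant = 0.132715.
P(FleetOne | evidence) = 0.028675 / 0.132715 ≈ 0.216.

0.216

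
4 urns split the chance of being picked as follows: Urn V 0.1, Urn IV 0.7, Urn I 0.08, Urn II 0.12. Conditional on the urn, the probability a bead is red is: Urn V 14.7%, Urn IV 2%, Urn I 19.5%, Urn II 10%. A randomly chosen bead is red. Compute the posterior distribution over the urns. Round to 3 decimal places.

Prior × likelihood for each hypothesis:
  Urn V: 0.1 × 0.147 = 0.0147
  Urn IV: 0.7 × 0.02 = 0.014
  Urn I: 0.08 × 0.195 = 0.0156
  Urn II: 0.12 × 0.1 = 0.012
Sum = 0.0563.
P(Urn V | red) = 0.0147/0.0563 ≈ 0.261
P(Urn IV | red) = 0.014/0.0563 ≈ 0.249
P(Urn I | red) = 0.0156/0.0563 ≈ 0.277
P(Urn II | red) = 0.012/0.0563 ≈ 0.213

Urn V 0.261, Urn IV 0.249, Urn I 0.277, Urn II 0.213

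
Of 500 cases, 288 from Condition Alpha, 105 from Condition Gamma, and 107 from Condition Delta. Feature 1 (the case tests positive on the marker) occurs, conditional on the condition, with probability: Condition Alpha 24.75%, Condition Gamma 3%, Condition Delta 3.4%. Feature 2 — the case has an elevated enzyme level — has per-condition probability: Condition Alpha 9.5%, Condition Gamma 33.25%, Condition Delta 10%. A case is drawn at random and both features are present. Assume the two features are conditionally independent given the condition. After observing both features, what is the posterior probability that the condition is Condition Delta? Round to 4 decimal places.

0.0445

Unnormalized posteriors (prior × likelihood):
  Condition Alpha: 0.576 × 0.2475 × 0.095 = 0.0135432
  Condition Gamma: 0.21 × 0.03 × 0.3325 = 0.00209475
  Condition Delta: 0.214 × 0.034 × 0.1 = 0.0007276
Total = 0.01636555.
P(Condition Delta | evidence) = 0.0007276 / 0.01636555 ≈ 0.0445.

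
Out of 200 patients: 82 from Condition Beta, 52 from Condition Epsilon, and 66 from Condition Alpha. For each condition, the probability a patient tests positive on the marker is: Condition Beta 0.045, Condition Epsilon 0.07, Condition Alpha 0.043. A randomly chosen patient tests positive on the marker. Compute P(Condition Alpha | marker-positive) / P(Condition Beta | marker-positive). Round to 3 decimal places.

0.769

Compute prior × likelihood for every hypothesis:
  Condition Beta: 0.41 × 0.045 = 0.01845
  Condition Epsilon: 0.26 × 0.07 = 0.0182
  Condition Alpha: 0.33 × 0.043 = 0.01419
Normalizing constant = 0.05084.
The ratio is 0.01419 / 0.01845 (the normalizer cancels) = 0.769.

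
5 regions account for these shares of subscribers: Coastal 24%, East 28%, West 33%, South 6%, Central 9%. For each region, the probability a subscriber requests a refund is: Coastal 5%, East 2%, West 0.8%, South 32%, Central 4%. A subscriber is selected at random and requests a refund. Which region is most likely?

By Bayes' rule, posterior ∝ prior × likelihood:
  Coastal: 0.24 × 0.05 = 0.012
  East: 0.28 × 0.02 = 0.0056
  West: 0.33 × 0.008 = 0.00264
  South: 0.06 × 0.32 = 0.0192
  Central: 0.09 × 0.04 = 0.0036
Normalizing constant = 0.04304.
Largest term belongs to South, so South is most probable.

South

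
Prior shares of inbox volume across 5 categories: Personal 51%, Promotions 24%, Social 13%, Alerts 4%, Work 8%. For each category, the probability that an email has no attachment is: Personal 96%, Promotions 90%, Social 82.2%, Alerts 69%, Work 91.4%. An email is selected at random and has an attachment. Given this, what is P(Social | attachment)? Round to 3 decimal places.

Taking complements, P(attachment | each) = Personal 0.04, Promotions 0.1, Social 0.178, Alerts 0.31, Work 0.086.
By Bayes' rule, posterior ∝ prior × likelihood:
  Personal: 0.51 × 0.04 = 0.0204
  Promotions: 0.24 × 0.1 = 0.024
  Social: 0.13 × 0.178 = 0.02314
  Alerts: 0.04 × 0.31 = 0.0124
  Work: 0.08 × 0.086 = 0.00688
Normalizing constant = 0.08682.
P(Social | evidence) = 0.02314 / 0.08682 ≈ 0.267.

0.267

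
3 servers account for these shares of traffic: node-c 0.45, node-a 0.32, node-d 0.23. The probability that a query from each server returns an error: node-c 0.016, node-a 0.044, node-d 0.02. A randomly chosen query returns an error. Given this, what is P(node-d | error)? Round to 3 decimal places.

0.178

Unnormalized posteriors (prior × likelihood):
  node-c: 0.45 × 0.016 = 0.0072
  node-a: 0.32 × 0.044 = 0.01408
  node-d: 0.23 × 0.02 = 0.0046
Sum = 0.02588.
P(node-d | evidence) = 0.0046 / 0.02588 ≈ 0.178.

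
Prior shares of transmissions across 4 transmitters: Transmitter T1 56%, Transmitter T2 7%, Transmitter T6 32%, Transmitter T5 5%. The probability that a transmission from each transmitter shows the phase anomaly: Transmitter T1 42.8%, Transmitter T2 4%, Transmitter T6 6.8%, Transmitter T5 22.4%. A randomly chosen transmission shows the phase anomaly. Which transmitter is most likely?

By Bayes' rule, posterior ∝ prior × likelihood:
  Transmitter T1: 0.56 × 0.428 = 0.23968
  Transmitter T2: 0.07 × 0.04 = 0.0028
  Transmitter T6: 0.32 × 0.068 = 0.02176
  Transmitter T5: 0.05 × 0.224 = 0.0112
Total = 0.27544.
Largest term belongs to Transmitter T1, so Transmitter T1 is most probable.

Transmitter T1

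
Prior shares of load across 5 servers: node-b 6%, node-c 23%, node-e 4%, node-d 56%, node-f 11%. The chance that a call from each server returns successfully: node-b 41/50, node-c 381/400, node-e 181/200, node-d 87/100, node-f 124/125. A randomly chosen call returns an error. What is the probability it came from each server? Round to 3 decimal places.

node-b 0.109, node-c 0.110, node-e 0.038, node-d 0.734, node-f 0.009

Taking complements, P(error | each) = node-b 0.18, node-c 0.0475, node-e 0.095, node-d 0.13, node-f 0.008.
By Bayes' rule, posterior ∝ prior × likelihood:
  node-b: 0.06 × 0.18 = 0.0108
  node-c: 0.23 × 0.0475 = 0.010925
  node-e: 0.04 × 0.095 = 0.0038
  node-d: 0.56 × 0.13 = 0.0728
  node-f: 0.11 × 0.008 = 0.00088
Sum = 0.099205.
P(node-b | error) = 0.0108/0.099205 ≈ 0.109
P(node-c | error) = 0.010925/0.099205 ≈ 0.110
P(node-e | error) = 0.0038/0.099205 ≈ 0.038
P(node-d | error) = 0.0728/0.099205 ≈ 0.734
P(node-f | error) = 0.00088/0.099205 ≈ 0.009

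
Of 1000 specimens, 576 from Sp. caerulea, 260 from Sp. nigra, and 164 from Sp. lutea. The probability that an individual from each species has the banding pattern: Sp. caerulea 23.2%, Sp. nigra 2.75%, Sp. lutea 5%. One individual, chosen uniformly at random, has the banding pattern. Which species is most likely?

Unnormalized posteriors (prior × likelihood):
  Sp. caerulea: 0.576 × 0.232 = 0.133632
  Sp. nigra: 0.26 × 0.0275 = 0.00715
  Sp. lutea: 0.164 × 0.05 = 0.0082
Normalizing constant = 0.148982.
Largest term belongs to Sp. caerulea, so Sp. caerulea is most probable.

Sp. caerulea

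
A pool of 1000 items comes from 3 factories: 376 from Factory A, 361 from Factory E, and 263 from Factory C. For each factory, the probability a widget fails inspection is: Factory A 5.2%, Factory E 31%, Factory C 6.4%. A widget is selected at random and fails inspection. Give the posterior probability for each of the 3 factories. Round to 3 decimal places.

Factory A 0.132, Factory E 0.755, Factory C 0.114

Compute prior × likelihood for every hypothesis:
  Factory A: 0.376 × 0.052 = 0.019552
  Factory E: 0.361 × 0.31 = 0.11191
  Factory C: 0.263 × 0.064 = 0.016832
Total = 0.148294.
P(Factory A | nonconforming) = 0.019552/0.148294 ≈ 0.132
P(Factory E | nonconforming) = 0.11191/0.148294 ≈ 0.755
P(Factory C | nonconforming) = 0.016832/0.148294 ≈ 0.114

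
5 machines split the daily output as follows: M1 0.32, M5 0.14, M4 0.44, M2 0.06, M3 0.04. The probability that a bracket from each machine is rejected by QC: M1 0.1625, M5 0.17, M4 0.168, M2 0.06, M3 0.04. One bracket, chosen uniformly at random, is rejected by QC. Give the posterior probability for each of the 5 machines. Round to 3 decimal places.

By Bayes' rule, posterior ∝ prior × likelihood:
  M1: 0.32 × 0.1625 = 0.052
  M5: 0.14 × 0.17 = 0.0238
  M4: 0.44 × 0.168 = 0.07392
  M2: 0.06 × 0.06 = 0.0036
  M3: 0.04 × 0.04 = 0.0016
Normalizing constant = 0.15492.
P(M1 | rejected) = 0.052/0.15492 ≈ 0.336
P(M5 | rejected) = 0.0238/0.15492 ≈ 0.154
P(M4 | rejected) = 0.07392/0.15492 ≈ 0.477
P(M2 | rejected) = 0.0036/0.15492 ≈ 0.023
P(M3 | rejected) = 0.0016/0.15492 ≈ 0.010

M1 0.336, M5 0.154, M4 0.477, M2 0.023, M3 0.010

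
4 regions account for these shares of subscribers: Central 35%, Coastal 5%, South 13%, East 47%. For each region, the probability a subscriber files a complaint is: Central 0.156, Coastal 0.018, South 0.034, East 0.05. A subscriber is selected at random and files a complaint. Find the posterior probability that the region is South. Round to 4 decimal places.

0.0530

Unnormalized posteriors (prior × likelihood):
  Central: 0.35 × 0.156 = 0.0546
  Coastal: 0.05 × 0.018 = 0.0009
  South: 0.13 × 0.034 = 0.00442
  East: 0.47 × 0.05 = 0.0235
Total = 0.08342.
P(South | evidence) = 0.00442 / 0.08342 ≈ 0.0530.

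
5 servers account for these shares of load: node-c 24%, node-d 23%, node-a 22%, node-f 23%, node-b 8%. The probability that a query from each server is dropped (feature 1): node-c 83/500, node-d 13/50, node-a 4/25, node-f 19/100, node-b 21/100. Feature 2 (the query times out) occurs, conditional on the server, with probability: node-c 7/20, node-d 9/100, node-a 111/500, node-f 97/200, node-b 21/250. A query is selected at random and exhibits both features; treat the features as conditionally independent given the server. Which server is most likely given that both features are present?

node-f

By Bayes' rule, posterior ∝ prior × likelihood:
  node-c: 0.24 × 0.166 × 0.35 = 0.013944
  node-d: 0.23 × 0.26 × 0.09 = 0.005382
  node-a: 0.22 × 0.16 × 0.222 = 0.0078144
  node-f: 0.23 × 0.19 × 0.485 = 0.0211945
  node-b: 0.08 × 0.21 × 0.084 = 0.0014112
Total = 0.0497461.
Largest term belongs to node-f, so node-f is most probable.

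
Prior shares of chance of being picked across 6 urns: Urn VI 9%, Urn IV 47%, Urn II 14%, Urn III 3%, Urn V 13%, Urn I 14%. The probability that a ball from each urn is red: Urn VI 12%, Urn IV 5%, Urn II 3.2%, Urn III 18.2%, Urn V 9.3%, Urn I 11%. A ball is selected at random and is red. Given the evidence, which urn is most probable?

Prior × likelihood for each hypothesis:
  Urn VI: 0.09 × 0.12 = 0.0108
  Urn IV: 0.47 × 0.05 = 0.0235
  Urn II: 0.14 × 0.032 = 0.00448
  Urn III: 0.03 × 0.182 = 0.00546
  Urn V: 0.13 × 0.093 = 0.01209
  Urn I: 0.14 × 0.11 = 0.0154
Sum = 0.07173.
Largest term belongs to Urn IV, so Urn IV is most probable.

Urn IV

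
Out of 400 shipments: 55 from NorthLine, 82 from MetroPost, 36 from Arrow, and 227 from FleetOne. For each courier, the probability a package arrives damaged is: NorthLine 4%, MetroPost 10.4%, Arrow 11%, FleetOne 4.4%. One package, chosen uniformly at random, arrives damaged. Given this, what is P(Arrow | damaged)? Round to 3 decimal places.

0.160

Compute prior × likelihood for every hypothesis:
  NorthLine: 0.1375 × 0.04 = 0.0055
  MetroPost: 0.205 × 0.104 = 0.02132
  Arrow: 0.09 × 0.11 = 0.0099
  FleetOne: 0.5675 × 0.044 = 0.02497
Total = 0.06169.
P(Arrow | evidence) = 0.0099 / 0.06169 ≈ 0.160.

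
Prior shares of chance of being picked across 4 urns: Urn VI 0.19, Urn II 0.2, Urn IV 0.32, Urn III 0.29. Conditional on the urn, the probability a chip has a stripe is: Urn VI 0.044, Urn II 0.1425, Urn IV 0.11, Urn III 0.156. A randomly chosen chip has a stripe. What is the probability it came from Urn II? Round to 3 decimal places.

Unnormalized posteriors (prior × likelihood):
  Urn VI: 0.19 × 0.044 = 0.00836
  Urn II: 0.2 × 0.1425 = 0.0285
  Urn IV: 0.32 × 0.11 = 0.0352
  Urn III: 0.29 × 0.156 = 0.04524
Normalizing constant = 0.1173.
P(Urn II | evidence) = 0.0285 / 0.1173 ≈ 0.243.

0.243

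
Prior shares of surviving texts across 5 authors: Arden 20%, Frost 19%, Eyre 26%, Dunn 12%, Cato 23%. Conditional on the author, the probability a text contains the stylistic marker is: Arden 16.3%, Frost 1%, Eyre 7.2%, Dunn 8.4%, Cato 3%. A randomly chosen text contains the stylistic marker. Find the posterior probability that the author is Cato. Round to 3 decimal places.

0.098

By Bayes' rule, posterior ∝ prior × likelihood:
  Arden: 0.2 × 0.163 = 0.0326
  Frost: 0.19 × 0.01 = 0.0019
  Eyre: 0.26 × 0.072 = 0.01872
  Dunn: 0.12 × 0.084 = 0.01008
  Cato: 0.23 × 0.03 = 0.0069
Sum = 0.0702.
P(Cato | evidence) = 0.0069 / 0.0702 ≈ 0.098.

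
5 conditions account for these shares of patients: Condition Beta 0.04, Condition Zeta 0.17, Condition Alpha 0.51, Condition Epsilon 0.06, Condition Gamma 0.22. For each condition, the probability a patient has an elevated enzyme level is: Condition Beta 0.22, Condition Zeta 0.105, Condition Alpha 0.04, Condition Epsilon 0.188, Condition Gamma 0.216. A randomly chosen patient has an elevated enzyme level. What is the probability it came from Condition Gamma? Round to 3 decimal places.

0.449

Prior × likelihood for each hypothesis:
  Condition Beta: 0.04 × 0.22 = 0.0088
  Condition Zeta: 0.17 × 0.105 = 0.01785
  Condition Alpha: 0.51 × 0.04 = 0.0204
  Condition Epsilon: 0.06 × 0.188 = 0.01128
  Condition Gamma: 0.22 × 0.216 = 0.04752
Total = 0.10585.
P(Condition Gamma | evidence) = 0.04752 / 0.10585 ≈ 0.449.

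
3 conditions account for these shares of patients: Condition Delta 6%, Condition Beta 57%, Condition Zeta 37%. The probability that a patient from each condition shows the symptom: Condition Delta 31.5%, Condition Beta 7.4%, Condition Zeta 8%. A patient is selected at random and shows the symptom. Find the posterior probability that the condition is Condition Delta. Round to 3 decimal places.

Prior × likelihood for each hypothesis:
  Condition Delta: 0.06 × 0.315 = 0.0189
  Condition Beta: 0.57 × 0.074 = 0.04218
  Condition Zeta: 0.37 × 0.08 = 0.0296
Total = 0.09068.
P(Condition Delta | evidence) = 0.0189 / 0.09068 ≈ 0.208.

0.208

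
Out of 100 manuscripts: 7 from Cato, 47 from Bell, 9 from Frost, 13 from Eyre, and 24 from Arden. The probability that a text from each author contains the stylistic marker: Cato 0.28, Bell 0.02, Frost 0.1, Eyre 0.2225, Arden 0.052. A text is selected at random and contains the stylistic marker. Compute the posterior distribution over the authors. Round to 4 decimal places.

Cato 0.2468, Bell 0.1184, Frost 0.1133, Eyre 0.3643, Arden 0.1572

Unnormalized posteriors (prior × likelihood):
  Cato: 0.07 × 0.28 = 0.0196
  Bell: 0.47 × 0.02 = 0.0094
  Frost: 0.09 × 0.1 = 0.009
  Eyre: 0.13 × 0.2225 = 0.028925
  Arden: 0.24 × 0.052 = 0.01248
Sum = 0.079405.
P(Cato | marker) = 0.0196/0.079405 ≈ 0.2468
P(Bell | marker) = 0.0094/0.079405 ≈ 0.1184
P(Frost | marker) = 0.009/0.079405 ≈ 0.1133
P(Eyre | marker) = 0.028925/0.079405 ≈ 0.3643
P(Arden | marker) = 0.01248/0.079405 ≈ 0.1572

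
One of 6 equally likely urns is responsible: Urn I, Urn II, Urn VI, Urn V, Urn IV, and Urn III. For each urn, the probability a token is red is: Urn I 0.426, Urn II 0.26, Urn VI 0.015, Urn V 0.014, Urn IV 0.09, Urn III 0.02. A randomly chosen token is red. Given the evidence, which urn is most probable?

Urn I

Since the prior is uniform, the posterior is proportional to the likelihood:
  Urn I: 0.426
  Urn II: 0.26
  Urn VI: 0.015
  Urn V: 0.014
  Urn IV: 0.09
  Urn III: 0.02
Normalizing constant = 0.825.
Largest term belongs to Urn I, so Urn I is most probable.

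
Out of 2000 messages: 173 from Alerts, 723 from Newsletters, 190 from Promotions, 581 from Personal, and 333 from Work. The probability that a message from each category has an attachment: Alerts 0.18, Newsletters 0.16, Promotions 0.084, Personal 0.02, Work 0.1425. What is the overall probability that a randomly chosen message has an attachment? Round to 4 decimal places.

Unnormalized posteriors (prior × likelihood):
  Alerts: 0.0865 × 0.18 = 0.01557
  Newsletters: 0.3615 × 0.16 = 0.05784
  Promotions: 0.095 × 0.084 = 0.00798
  Personal: 0.2905 × 0.02 = 0.00581
  Work: 0.1665 × 0.1425 = 0.02372625
P(attachment) = 0.01557 + 0.05784 + 0.00798 + 0.00581 + 0.02372625 = 0.11092625 → 0.1109.

0.1109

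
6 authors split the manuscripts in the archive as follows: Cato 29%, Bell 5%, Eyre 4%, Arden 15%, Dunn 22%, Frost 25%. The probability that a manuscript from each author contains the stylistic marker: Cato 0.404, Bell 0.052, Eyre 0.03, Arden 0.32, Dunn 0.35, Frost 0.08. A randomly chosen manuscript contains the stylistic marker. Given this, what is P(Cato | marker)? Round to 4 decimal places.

0.4405

By Bayes' rule, posterior ∝ prior × likelihood:
  Cato: 0.29 × 0.404 = 0.11716
  Bell: 0.05 × 0.052 = 0.0026
  Eyre: 0.04 × 0.03 = 0.0012
  Arden: 0.15 × 0.32 = 0.048
  Dunn: 0.22 × 0.35 = 0.077
  Frost: 0.25 × 0.08 = 0.02
Total = 0.26596.
P(Cato | evidence) = 0.11716 / 0.26596 ≈ 0.4405.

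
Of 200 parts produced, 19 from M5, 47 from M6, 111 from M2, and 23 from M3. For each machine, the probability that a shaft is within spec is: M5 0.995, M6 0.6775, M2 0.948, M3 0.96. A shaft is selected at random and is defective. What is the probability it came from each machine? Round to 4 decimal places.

M5 0.0043, M6 0.6907, M2 0.2630, M3 0.0419

Taking complements, P(defective | each) = M5 0.005, M6 0.3225, M2 0.052, M3 0.04.
Compute prior × likelihood for every hypothesis:
  M5: 0.095 × 0.005 = 0.000475
  M6: 0.235 × 0.3225 = 0.0757875
  M2: 0.555 × 0.052 = 0.02886
  M3: 0.115 × 0.04 = 0.0046
Sum = 0.1097225.
P(M5 | defective) = 0.000475/0.1097225 ≈ 0.0043
P(M6 | defective) = 0.0757875/0.1097225 ≈ 0.6907
P(M2 | defective) = 0.02886/0.1097225 ≈ 0.2630
P(M3 | defective) = 0.0046/0.1097225 ≈ 0.0419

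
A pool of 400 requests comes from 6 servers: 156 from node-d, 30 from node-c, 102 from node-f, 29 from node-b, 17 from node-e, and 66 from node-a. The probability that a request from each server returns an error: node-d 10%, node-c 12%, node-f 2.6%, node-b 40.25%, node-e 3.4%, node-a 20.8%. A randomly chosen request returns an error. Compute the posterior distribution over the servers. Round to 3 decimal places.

Unnormalized posteriors (prior × likelihood):
  node-d: 0.39 × 0.1 = 0.039
  node-c: 0.075 × 0.12 = 0.009
  node-f: 0.255 × 0.026 = 0.00663
  node-b: 0.0725 × 0.4025 = 0.02918125
  node-e: 0.0425 × 0.034 = 0.001445
  node-a: 0.165 × 0.208 = 0.03432
Normalizing constant = 0.11957625.
P(node-d | error) = 0.039/0.11957625 ≈ 0.326
P(node-c | error) = 0.009/0.11957625 ≈ 0.075
P(node-f | error) = 0.00663/0.11957625 ≈ 0.055
P(node-b | error) = 0.02918125/0.11957625 ≈ 0.244
P(node-e | error) = 0.001445/0.11957625 ≈ 0.012
P(node-a | error) = 0.03432/0.11957625 ≈ 0.287

node-d 0.326, node-c 0.075, node-f 0.055, node-b 0.244, node-e 0.012, node-a 0.287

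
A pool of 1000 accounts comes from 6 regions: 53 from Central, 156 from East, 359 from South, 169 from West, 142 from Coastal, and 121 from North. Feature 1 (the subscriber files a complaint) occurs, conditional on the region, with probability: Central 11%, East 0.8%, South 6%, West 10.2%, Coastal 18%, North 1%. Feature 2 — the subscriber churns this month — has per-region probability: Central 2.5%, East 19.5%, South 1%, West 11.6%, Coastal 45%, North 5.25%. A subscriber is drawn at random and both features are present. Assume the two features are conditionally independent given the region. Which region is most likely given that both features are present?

Coastal

Unnormalized posteriors (prior × likelihood):
  Central: 0.053 × 0.11 × 0.025 = 0.00014575
  East: 0.156 × 0.008 × 0.195 = 0.00024336
  South: 0.359 × 0.06 × 0.01 = 0.0002154
  West: 0.169 × 0.102 × 0.116 = 0.001999608
  Coastal: 0.142 × 0.18 × 0.45 = 0.011502
  North: 0.121 × 0.01 × 0.0525 = 0.000063525
Sum = 0.014169643.
Largest term belongs to Coastal, so Coastal is most probable.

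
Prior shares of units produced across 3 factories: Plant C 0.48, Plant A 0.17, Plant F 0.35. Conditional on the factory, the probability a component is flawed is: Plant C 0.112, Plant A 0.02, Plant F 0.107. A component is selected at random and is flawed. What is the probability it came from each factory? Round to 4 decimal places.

Plant C 0.5682, Plant A 0.0359, Plant F 0.3958

Compute prior × likelihood for every hypothesis:
  Plant C: 0.48 × 0.112 = 0.05376
  Plant A: 0.17 × 0.02 = 0.0034
  Plant F: 0.35 × 0.107 = 0.03745
Total = 0.09461.
P(Plant C | flawed) = 0.05376/0.09461 ≈ 0.5682
P(Plant A | flawed) = 0.0034/0.09461 ≈ 0.0359
P(Plant F | flawed) = 0.03745/0.09461 ≈ 0.3958
(Check: 0.5682+0.0359+0.3958 = 0.9999.)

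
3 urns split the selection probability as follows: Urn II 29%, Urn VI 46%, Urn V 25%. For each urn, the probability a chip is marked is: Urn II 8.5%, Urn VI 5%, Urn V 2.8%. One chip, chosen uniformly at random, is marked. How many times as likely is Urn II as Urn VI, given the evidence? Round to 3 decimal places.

Compute prior × likelihood for every hypothesis:
  Urn II: 0.29 × 0.085 = 0.02465
  Urn VI: 0.46 × 0.05 = 0.023
  Urn V: 0.25 × 0.028 = 0.007
Sum = 0.05465.
The ratio is 0.02465 / 0.023 (the normalizer cancels) = 1.072.

1.072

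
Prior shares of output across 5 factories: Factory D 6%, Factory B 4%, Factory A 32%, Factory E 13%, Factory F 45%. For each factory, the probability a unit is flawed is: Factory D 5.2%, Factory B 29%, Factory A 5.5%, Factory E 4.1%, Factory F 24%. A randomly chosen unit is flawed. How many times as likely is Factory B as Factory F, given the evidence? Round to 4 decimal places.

Unnormalized posteriors (prior × likelihood):
  Factory D: 0.06 × 0.052 = 0.00312
  Factory B: 0.04 × 0.29 = 0.0116
  Factory A: 0.32 × 0.055 = 0.0176
  Factory E: 0.13 × 0.041 = 0.00533
  Factory F: 0.45 × 0.24 = 0.108
Sum = 0.14565.
The ratio is 0.0116 / 0.108 (the normalizer cancels) = 0.1074.

0.1074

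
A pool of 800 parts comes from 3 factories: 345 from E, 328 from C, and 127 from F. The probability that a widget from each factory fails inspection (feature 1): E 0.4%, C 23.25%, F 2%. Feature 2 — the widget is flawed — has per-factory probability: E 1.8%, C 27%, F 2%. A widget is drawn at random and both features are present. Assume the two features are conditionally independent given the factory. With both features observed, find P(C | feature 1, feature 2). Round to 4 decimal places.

Compute prior × likelihood for every hypothesis:
  E: 0.43125 × 0.004 × 0.018 = 0.00003105
  C: 0.41 × 0.2325 × 0.27 = 0.02573775
  F: 0.15875 × 0.02 × 0.02 = 0.0000635
Normalizing constant = 0.0258323.
P(C | evidence) = 0.02573775 / 0.0258323 ≈ 0.9963.

0.9963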